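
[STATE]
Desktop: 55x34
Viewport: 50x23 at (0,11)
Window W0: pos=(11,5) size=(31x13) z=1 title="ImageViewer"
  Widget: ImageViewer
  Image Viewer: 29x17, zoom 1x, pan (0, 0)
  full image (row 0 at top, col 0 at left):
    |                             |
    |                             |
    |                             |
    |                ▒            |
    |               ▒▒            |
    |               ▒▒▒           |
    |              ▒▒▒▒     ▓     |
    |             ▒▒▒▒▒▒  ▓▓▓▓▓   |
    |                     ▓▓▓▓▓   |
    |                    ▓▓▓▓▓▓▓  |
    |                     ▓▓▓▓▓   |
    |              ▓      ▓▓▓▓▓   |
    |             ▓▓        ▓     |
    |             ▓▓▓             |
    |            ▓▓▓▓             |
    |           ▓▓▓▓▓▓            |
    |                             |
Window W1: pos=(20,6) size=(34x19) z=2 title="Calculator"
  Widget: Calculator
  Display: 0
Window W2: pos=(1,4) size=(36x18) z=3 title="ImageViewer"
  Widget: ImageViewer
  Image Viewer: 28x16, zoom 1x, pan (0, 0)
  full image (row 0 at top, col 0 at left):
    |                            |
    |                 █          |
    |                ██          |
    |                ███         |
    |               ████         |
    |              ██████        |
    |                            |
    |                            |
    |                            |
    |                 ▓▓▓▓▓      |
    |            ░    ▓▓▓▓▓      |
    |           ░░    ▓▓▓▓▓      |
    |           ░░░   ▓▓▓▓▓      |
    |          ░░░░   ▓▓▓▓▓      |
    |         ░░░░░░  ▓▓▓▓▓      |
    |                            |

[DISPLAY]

 ┃               ████               ┃│            
 ┃              ██████              ┃┤            
 ┃                                  ┃│            
 ┃                                  ┃┤            
 ┃                                  ┃│            
 ┃                 ▓▓▓▓▓            ┃┤            
 ┃            ░    ▓▓▓▓▓            ┃│            
 ┃           ░░    ▓▓▓▓▓            ┃┤            
 ┃           ░░░   ▓▓▓▓▓            ┃│            
 ┃          ░░░░   ▓▓▓▓▓            ┃┘            
 ┗━━━━━━━━━━━━━━━━━━━━━━━━━━━━━━━━━━┛             
                    ┃                             
                    ┃                             
                    ┗━━━━━━━━━━━━━━━━━━━━━━━━━━━━━
                                                  
                                                  
                                                  
                                                  
                                                  
                                                  
                                                  
                                                  
                                                  


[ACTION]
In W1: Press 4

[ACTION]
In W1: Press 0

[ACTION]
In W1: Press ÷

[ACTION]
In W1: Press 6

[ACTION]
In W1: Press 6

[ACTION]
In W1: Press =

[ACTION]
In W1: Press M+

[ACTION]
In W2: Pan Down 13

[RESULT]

 ┃                                  ┃│            
 ┃                                  ┃┤            
 ┃                                  ┃│            
 ┃                                  ┃┤            
 ┃                                  ┃│            
 ┃                                  ┃┤            
 ┃                                  ┃│            
 ┃                                  ┃┤            
 ┃                                  ┃│            
 ┃                                  ┃┘            
 ┗━━━━━━━━━━━━━━━━━━━━━━━━━━━━━━━━━━┛             
                    ┃                             
                    ┃                             
                    ┗━━━━━━━━━━━━━━━━━━━━━━━━━━━━━
                                                  
                                                  
                                                  
                                                  
                                                  
                                                  
                                                  
                                                  
                                                  


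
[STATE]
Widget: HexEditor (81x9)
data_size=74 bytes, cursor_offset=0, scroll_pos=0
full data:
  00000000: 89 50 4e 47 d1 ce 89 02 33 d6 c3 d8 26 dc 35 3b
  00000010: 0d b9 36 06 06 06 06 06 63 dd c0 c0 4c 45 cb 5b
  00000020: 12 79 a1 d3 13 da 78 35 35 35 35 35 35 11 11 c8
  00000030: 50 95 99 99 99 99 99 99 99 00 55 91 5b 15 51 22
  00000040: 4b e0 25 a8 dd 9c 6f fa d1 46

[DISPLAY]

00000000  89 50 4e 47 d1 ce 89 02  33 d6 c3 d8 26 dc 35 3b  |.PNG....3...&.5;|   
00000010  0d b9 36 06 06 06 06 06  63 dd c0 c0 4c 45 cb 5b  |..6.....c...LE.[|   
00000020  12 79 a1 d3 13 da 78 35  35 35 35 35 35 11 11 c8  |.y....x555555...|   
00000030  50 95 99 99 99 99 99 99  99 00 55 91 5b 15 51 22  |P.........U.[.Q"|   
00000040  4b e0 25 a8 dd 9c 6f fa  d1 46                    |K.%...o..F      |   
                                                                                 
                                                                                 
                                                                                 
                                                                                 


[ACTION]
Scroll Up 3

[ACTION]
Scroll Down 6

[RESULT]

00000040  4b e0 25 a8 dd 9c 6f fa  d1 46                    |K.%...o..F      |   
                                                                                 
                                                                                 
                                                                                 
                                                                                 
                                                                                 
                                                                                 
                                                                                 
                                                                                 


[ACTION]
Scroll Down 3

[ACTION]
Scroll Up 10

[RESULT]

00000000  89 50 4e 47 d1 ce 89 02  33 d6 c3 d8 26 dc 35 3b  |.PNG....3...&.5;|   
00000010  0d b9 36 06 06 06 06 06  63 dd c0 c0 4c 45 cb 5b  |..6.....c...LE.[|   
00000020  12 79 a1 d3 13 da 78 35  35 35 35 35 35 11 11 c8  |.y....x555555...|   
00000030  50 95 99 99 99 99 99 99  99 00 55 91 5b 15 51 22  |P.........U.[.Q"|   
00000040  4b e0 25 a8 dd 9c 6f fa  d1 46                    |K.%...o..F      |   
                                                                                 
                                                                                 
                                                                                 
                                                                                 


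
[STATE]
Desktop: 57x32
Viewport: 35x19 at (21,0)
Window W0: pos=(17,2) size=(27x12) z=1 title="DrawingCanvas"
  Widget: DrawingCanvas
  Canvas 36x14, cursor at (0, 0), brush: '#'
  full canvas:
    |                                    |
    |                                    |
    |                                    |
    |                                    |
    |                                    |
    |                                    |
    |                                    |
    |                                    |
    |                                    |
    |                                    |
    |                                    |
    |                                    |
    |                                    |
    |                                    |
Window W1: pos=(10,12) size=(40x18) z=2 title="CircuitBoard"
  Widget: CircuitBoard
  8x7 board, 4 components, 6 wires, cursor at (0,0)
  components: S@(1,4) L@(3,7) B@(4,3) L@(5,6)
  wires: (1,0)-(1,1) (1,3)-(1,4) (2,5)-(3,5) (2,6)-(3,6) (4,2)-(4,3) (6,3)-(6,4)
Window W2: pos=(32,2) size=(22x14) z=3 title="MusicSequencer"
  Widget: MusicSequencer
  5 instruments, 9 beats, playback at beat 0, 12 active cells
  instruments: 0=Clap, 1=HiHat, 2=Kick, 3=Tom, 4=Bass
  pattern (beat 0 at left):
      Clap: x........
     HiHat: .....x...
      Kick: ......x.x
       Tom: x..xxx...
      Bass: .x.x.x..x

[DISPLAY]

                                   
                                   
━━━━━━━━━━━┏━━━━━━━━━━━━━━━━━━━━┓  
awingCanvas┃ MusicSequencer     ┃  
───────────┠────────────────────┨  
           ┃      ▼12345678     ┃  
           ┃  Clap█········     ┃  
           ┃ HiHat·····█···     ┃  
           ┃  Kick······█·█     ┃  
           ┃   Tom█··███···     ┃  
           ┃  Bass·█·█·█··█     ┃  
           ┃                    ┃  
━━━━━━━━━━━┃                    ┃  
ard        ┃                    ┃  
───────────┃                    ┃  
 4 5 6 7   ┗━━━━━━━━━━━━━━━━━━━━┛  
                            ┃      
                            ┃      
      · ─ S                 ┃      


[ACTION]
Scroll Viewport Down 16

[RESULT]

ard        ┃                    ┃  
───────────┃                    ┃  
 4 5 6 7   ┗━━━━━━━━━━━━━━━━━━━━┛  
                            ┃      
                            ┃      
      · ─ S                 ┃      
                            ┃      
              ·   ·         ┃      
              │   │         ┃      
              ·   ·   L     ┃      
                            ┃      
  · ─ B                     ┃      
                            ┃      
                  L         ┃      
                            ┃      
      · ─ ·                 ┃      
━━━━━━━━━━━━━━━━━━━━━━━━━━━━┛      
                                   
                                   


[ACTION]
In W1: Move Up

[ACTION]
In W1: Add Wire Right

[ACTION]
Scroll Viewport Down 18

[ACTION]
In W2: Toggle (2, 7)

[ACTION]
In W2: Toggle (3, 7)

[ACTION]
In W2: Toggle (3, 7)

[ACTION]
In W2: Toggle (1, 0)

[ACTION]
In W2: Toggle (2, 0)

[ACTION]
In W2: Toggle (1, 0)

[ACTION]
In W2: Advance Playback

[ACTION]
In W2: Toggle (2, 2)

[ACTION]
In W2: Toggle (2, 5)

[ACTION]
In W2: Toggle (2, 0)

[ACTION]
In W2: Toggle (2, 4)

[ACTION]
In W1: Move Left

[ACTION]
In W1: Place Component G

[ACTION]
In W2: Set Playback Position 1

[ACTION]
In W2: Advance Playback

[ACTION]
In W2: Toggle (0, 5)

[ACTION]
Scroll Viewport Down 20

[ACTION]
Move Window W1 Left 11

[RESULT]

           ┃                    ┃  
───────────┃                    ┃  
           ┗━━━━━━━━━━━━━━━━━━━━┛  
                  ┃                
                  ┃                
S                 ┃                
                  ┃                
    ·   ·         ┃                
    │   │         ┃                
    ·   ·   L     ┃                
                  ┃                
                  ┃                
                  ┃                
        L         ┃                
                  ┃                
·                 ┃                
━━━━━━━━━━━━━━━━━━┛                
                                   
                                   


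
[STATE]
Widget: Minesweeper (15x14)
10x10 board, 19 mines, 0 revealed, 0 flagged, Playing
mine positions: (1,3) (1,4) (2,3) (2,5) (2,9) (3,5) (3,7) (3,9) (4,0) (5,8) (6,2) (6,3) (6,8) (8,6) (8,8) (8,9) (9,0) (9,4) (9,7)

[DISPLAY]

■■■■■■■■■■     
■■■■■■■■■■     
■■■■■■■■■■     
■■■■■■■■■■     
■■■■■■■■■■     
■■■■■■■■■■     
■■■■■■■■■■     
■■■■■■■■■■     
■■■■■■■■■■     
■■■■■■■■■■     
               
               
               
               


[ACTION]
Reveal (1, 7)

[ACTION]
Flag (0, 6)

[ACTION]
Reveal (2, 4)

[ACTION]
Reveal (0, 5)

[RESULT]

■■■■■1         
■■■■■21 11     
■■■■5■313■     
■■■■■■■■■■     
■■■■■■■■■■     
■■■■■■■■■■     
■■■■■■■■■■     
■■■■■■■■■■     
■■■■■■■■■■     
■■■■■■■■■■     
               
               
               
               


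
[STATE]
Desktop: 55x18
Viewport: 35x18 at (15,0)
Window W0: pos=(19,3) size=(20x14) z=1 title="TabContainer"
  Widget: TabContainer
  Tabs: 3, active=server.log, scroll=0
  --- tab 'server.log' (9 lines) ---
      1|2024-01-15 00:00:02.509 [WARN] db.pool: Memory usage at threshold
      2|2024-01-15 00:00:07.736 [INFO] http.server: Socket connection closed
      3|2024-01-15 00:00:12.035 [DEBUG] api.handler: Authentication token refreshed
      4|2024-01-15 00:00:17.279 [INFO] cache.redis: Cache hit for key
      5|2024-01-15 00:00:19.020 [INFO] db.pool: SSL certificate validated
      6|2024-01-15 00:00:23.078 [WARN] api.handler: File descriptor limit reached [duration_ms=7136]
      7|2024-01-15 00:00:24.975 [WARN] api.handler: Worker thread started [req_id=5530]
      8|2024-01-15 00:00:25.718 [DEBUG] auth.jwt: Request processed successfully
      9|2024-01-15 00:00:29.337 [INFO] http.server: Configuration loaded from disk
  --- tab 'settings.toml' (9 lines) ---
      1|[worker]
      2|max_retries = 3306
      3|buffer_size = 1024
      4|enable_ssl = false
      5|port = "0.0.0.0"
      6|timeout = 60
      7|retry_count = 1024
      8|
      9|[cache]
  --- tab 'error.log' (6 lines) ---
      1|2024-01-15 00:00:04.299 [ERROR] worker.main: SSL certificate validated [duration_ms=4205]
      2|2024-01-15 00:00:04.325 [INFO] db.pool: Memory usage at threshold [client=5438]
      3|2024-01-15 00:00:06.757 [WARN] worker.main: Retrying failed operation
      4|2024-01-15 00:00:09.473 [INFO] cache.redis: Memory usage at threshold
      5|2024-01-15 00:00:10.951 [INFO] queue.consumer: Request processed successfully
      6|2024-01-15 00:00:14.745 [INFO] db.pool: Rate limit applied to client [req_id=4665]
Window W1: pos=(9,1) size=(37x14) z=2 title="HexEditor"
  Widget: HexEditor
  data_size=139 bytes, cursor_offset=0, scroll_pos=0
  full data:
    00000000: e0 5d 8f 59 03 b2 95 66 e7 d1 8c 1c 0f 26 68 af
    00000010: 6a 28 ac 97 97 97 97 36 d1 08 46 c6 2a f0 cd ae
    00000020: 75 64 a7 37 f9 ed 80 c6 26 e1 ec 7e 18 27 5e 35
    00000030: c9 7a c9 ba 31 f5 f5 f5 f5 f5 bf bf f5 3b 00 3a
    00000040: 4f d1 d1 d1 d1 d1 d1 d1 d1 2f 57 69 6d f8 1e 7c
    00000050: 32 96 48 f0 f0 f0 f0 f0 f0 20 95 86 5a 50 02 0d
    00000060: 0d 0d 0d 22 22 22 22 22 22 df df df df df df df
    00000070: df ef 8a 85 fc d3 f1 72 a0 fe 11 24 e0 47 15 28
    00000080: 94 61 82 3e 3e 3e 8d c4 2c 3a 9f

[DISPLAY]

                                   
━━━━━━━━━━━━━━━━━━━━━━━━━━━━━━┓    
ditor                         ┃    
──────────────────────────────┨    
000  E0 5d 8f 59 03 b2 95 66  ┃    
010  6a 28 ac 97 97 97 97 36  ┃    
020  75 64 a7 37 f9 ed 80 c6  ┃    
030  c9 7a c9 ba 31 f5 f5 f5  ┃    
040  4f d1 d1 d1 d1 d1 d1 d1  ┃    
050  32 96 48 f0 f0 f0 f0 f0  ┃    
060  0d 0d 0d 22 22 22 22 22  ┃    
070  df ef 8a 85 fc d3 f1 72  ┃    
080  94 61 82 3e 3e 3e 8d c4  ┃    
                              ┃    
━━━━━━━━━━━━━━━━━━━━━━━━━━━━━━┛    
    ┃2024-01-15 00:00:2┃           
    ┗━━━━━━━━━━━━━━━━━━┛           
                                   


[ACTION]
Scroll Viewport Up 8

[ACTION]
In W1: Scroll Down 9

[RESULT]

                                   
━━━━━━━━━━━━━━━━━━━━━━━━━━━━━━┓    
ditor                         ┃    
──────────────────────────────┨    
080  94 61 82 3e 3e 3e 8d c4  ┃    
                              ┃    
                              ┃    
                              ┃    
                              ┃    
                              ┃    
                              ┃    
                              ┃    
                              ┃    
                              ┃    
━━━━━━━━━━━━━━━━━━━━━━━━━━━━━━┛    
    ┃2024-01-15 00:00:2┃           
    ┗━━━━━━━━━━━━━━━━━━┛           
                                   


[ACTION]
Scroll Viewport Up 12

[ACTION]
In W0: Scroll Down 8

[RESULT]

                                   
━━━━━━━━━━━━━━━━━━━━━━━━━━━━━━┓    
ditor                         ┃    
──────────────────────────────┨    
080  94 61 82 3e 3e 3e 8d c4  ┃    
                              ┃    
                              ┃    
                              ┃    
                              ┃    
                              ┃    
                              ┃    
                              ┃    
                              ┃    
                              ┃    
━━━━━━━━━━━━━━━━━━━━━━━━━━━━━━┛    
    ┃                  ┃           
    ┗━━━━━━━━━━━━━━━━━━┛           
                                   


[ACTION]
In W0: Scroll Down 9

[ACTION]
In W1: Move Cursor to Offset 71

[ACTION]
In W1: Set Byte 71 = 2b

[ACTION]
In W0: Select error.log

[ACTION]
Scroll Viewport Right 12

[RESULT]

                                   
━━━━━━━━━━━━━━━━━━━━━━━━━┓         
                         ┃         
─────────────────────────┨         
94 61 82 3e 3e 3e 8d c4  ┃         
                         ┃         
                         ┃         
                         ┃         
                         ┃         
                         ┃         
                         ┃         
                         ┃         
                         ┃         
                         ┃         
━━━━━━━━━━━━━━━━━━━━━━━━━┛         
                  ┃                
━━━━━━━━━━━━━━━━━━┛                
                                   


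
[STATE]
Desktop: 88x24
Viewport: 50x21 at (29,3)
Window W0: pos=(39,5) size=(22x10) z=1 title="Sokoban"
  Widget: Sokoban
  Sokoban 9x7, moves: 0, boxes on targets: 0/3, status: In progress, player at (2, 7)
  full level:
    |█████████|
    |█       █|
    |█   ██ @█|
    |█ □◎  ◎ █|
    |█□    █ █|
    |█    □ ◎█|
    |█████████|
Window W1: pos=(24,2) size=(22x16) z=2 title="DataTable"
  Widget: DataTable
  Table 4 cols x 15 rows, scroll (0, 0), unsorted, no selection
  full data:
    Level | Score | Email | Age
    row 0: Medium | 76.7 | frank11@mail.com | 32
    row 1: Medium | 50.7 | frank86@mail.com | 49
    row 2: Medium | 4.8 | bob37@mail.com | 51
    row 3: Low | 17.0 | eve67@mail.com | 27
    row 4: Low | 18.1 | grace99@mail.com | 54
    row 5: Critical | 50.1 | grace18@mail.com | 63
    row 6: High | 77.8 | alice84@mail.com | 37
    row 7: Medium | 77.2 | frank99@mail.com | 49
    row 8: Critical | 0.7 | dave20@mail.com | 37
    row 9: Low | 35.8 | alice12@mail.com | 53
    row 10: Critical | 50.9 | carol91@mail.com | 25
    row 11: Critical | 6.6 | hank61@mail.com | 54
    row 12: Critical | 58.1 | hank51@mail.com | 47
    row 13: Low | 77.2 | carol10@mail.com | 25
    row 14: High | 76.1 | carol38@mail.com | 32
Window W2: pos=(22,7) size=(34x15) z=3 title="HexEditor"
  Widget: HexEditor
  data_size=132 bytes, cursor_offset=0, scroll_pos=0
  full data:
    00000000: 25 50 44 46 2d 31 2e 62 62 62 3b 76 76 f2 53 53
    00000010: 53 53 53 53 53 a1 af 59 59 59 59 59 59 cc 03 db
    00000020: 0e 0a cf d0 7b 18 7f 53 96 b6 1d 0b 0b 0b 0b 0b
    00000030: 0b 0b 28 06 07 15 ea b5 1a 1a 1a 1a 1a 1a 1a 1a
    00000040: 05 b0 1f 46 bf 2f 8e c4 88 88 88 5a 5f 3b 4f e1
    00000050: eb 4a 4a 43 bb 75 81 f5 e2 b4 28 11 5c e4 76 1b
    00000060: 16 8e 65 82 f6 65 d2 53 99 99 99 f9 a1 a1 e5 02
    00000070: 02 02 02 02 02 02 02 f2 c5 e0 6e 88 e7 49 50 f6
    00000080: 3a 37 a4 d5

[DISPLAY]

aTable          ┃                                 
────────────────┨                                 
l   │Score│Email┃━━━━━━━━━━━━━━┓                  
────┼─────┼─────┃an            ┃                  
━━━━━━━━━━━━━━━━━━━━━━━━━━┓────┨                  
itor                      ┃    ┃                  
──────────────────────────┨    ┃                  
00  25 50 44 46 2d 31 2e 6┃    ┃                  
10  53 53 53 53 53 a1 af 5┃    ┃                  
20  0e 0a cf d0 7b 18 7f 5┃    ┃                  
30  0b 0b 28 06 07 15 ea b┃    ┃                  
40  05 b0 1f 46 bf 2f 8e c┃━━━━┛                  
50  eb 4a 4a 43 bb 75 81 f┃                       
60  16 8e 65 82 f6 65 d2 5┃                       
70  02 02 02 02 02 02 02 f┃                       
80  3a 37 a4 d5           ┃                       
                          ┃                       
                          ┃                       
━━━━━━━━━━━━━━━━━━━━━━━━━━┛                       
                                                  
                                                  


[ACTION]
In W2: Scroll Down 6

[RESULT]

aTable          ┃                                 
────────────────┨                                 
l   │Score│Email┃━━━━━━━━━━━━━━┓                  
────┼─────┼─────┃an            ┃                  
━━━━━━━━━━━━━━━━━━━━━━━━━━┓────┨                  
itor                      ┃    ┃                  
──────────────────────────┨    ┃                  
60  16 8e 65 82 f6 65 d2 5┃    ┃                  
70  02 02 02 02 02 02 02 f┃    ┃                  
80  3a 37 a4 d5           ┃    ┃                  
                          ┃    ┃                  
                          ┃━━━━┛                  
                          ┃                       
                          ┃                       
                          ┃                       
                          ┃                       
                          ┃                       
                          ┃                       
━━━━━━━━━━━━━━━━━━━━━━━━━━┛                       
                                                  
                                                  


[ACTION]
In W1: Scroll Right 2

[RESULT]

aTable          ┃                                 
────────────────┨                                 
  │Score│Email  ┃━━━━━━━━━━━━━━┓                  
──┼─────┼───────┃an            ┃                  
━━━━━━━━━━━━━━━━━━━━━━━━━━┓────┨                  
itor                      ┃    ┃                  
──────────────────────────┨    ┃                  
60  16 8e 65 82 f6 65 d2 5┃    ┃                  
70  02 02 02 02 02 02 02 f┃    ┃                  
80  3a 37 a4 d5           ┃    ┃                  
                          ┃    ┃                  
                          ┃━━━━┛                  
                          ┃                       
                          ┃                       
                          ┃                       
                          ┃                       
                          ┃                       
                          ┃                       
━━━━━━━━━━━━━━━━━━━━━━━━━━┛                       
                                                  
                                                  


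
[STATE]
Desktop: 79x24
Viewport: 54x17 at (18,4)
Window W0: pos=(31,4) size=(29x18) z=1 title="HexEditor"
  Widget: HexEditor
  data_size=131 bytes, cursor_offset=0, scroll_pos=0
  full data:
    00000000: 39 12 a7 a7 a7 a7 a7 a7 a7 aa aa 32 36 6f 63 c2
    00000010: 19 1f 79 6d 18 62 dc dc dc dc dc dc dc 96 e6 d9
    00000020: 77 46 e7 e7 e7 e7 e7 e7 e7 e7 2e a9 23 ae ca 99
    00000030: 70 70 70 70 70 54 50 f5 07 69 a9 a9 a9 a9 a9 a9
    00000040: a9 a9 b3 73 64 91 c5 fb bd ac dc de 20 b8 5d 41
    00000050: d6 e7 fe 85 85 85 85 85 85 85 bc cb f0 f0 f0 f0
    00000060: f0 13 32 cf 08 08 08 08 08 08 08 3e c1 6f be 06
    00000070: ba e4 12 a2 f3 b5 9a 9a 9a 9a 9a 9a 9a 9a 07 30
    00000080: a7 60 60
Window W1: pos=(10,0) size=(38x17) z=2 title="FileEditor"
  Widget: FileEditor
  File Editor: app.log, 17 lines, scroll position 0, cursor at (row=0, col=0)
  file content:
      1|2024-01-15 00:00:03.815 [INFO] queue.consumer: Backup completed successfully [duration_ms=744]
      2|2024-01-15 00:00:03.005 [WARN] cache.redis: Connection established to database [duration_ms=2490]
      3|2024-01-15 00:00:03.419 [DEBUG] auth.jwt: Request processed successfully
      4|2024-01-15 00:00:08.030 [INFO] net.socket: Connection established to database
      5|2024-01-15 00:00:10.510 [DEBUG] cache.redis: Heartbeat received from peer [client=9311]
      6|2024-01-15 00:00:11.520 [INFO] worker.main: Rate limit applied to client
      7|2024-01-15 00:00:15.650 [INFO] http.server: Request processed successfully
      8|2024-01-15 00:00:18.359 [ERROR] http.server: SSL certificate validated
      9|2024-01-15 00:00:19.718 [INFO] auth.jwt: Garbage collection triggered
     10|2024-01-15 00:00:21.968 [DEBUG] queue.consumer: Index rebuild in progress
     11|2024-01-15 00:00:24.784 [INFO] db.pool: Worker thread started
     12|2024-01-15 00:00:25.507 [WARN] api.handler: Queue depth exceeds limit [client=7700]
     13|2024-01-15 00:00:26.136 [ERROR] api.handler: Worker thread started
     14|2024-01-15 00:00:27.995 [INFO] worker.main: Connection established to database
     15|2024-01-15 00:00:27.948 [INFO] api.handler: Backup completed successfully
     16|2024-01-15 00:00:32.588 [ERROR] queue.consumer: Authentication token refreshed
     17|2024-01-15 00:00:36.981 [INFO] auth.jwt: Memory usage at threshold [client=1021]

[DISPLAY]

-15 00:00:03.005 [WARN] cach█┃━━━━━━━━━━━┓            
-15 00:00:03.419 [DEBUG] aut░┃           ┃            
-15 00:00:08.030 [INFO] net.░┃───────────┨            
-15 00:00:10.510 [DEBUG] cac░┃a7 a7 a7 a7┃            
-15 00:00:11.520 [INFO] work░┃79 6d 18 62┃            
-15 00:00:15.650 [INFO] http░┃e7 e7 e7 e7┃            
-15 00:00:18.359 [ERROR] htt░┃70 70 70 54┃            
-15 00:00:19.718 [INFO] auth░┃b3 73 64 91┃            
-15 00:00:21.968 [DEBUG] que░┃fe 85 85 85┃            
-15 00:00:24.784 [INFO] db.p░┃32 cf 08 08┃            
-15 00:00:25.507 [WARN] api.░┃12 a2 f3 b5┃            
-15 00:00:26.136 [ERROR] api▼┃60         ┃            
━━━━━━━━━━━━━━━━━━━━━━━━━━━━━┛           ┃            
             ┃                           ┃            
             ┃                           ┃            
             ┃                           ┃            
             ┃                           ┃            


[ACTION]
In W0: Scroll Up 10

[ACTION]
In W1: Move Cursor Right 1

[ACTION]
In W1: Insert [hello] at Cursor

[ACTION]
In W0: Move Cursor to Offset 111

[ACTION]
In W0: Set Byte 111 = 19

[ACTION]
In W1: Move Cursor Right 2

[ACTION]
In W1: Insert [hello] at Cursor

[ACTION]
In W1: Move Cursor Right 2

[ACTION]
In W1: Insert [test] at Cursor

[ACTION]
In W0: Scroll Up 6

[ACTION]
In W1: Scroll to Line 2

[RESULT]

-15 00:00:03.419 [DEBUG] aut░┃━━━━━━━━━━━┓            
-15 00:00:08.030 [INFO] net.░┃           ┃            
-15 00:00:10.510 [DEBUG] cac█┃───────────┨            
-15 00:00:11.520 [INFO] work░┃a7 a7 a7 a7┃            
-15 00:00:15.650 [INFO] http░┃79 6d 18 62┃            
-15 00:00:18.359 [ERROR] htt░┃e7 e7 e7 e7┃            
-15 00:00:19.718 [INFO] auth░┃70 70 70 54┃            
-15 00:00:21.968 [DEBUG] que░┃b3 73 64 91┃            
-15 00:00:24.784 [INFO] db.p░┃fe 85 85 85┃            
-15 00:00:25.507 [WARN] api.░┃32 cf 08 08┃            
-15 00:00:26.136 [ERROR] api░┃12 a2 f3 b5┃            
-15 00:00:27.995 [INFO] work▼┃60         ┃            
━━━━━━━━━━━━━━━━━━━━━━━━━━━━━┛           ┃            
             ┃                           ┃            
             ┃                           ┃            
             ┃                           ┃            
             ┃                           ┃            


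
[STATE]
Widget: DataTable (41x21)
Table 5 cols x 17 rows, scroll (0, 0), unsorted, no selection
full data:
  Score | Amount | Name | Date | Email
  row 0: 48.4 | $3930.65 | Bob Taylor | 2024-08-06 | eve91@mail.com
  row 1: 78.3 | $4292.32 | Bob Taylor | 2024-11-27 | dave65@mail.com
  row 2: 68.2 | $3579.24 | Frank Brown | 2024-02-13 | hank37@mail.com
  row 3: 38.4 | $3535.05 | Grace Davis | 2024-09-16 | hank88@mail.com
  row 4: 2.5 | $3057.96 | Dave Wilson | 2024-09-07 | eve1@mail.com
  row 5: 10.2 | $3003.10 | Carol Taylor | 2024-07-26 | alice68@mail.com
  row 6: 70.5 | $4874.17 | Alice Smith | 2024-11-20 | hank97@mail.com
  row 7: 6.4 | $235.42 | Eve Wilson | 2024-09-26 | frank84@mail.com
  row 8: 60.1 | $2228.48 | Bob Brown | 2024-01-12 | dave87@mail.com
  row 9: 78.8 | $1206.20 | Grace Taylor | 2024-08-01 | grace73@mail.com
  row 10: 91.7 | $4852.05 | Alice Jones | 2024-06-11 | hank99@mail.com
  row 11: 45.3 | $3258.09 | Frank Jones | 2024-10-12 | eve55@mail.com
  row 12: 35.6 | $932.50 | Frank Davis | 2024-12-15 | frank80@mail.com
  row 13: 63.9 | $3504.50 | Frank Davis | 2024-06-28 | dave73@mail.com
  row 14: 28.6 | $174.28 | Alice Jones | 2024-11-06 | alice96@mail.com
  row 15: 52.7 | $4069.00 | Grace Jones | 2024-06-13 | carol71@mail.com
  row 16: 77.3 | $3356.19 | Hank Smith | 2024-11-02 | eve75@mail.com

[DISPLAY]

Score│Amount  │Name        │Date      │Em
─────┼────────┼────────────┼──────────┼──
48.4 │$3930.65│Bob Taylor  │2024-08-06│ev
78.3 │$4292.32│Bob Taylor  │2024-11-27│da
68.2 │$3579.24│Frank Brown │2024-02-13│ha
38.4 │$3535.05│Grace Davis │2024-09-16│ha
2.5  │$3057.96│Dave Wilson │2024-09-07│ev
10.2 │$3003.10│Carol Taylor│2024-07-26│al
70.5 │$4874.17│Alice Smith │2024-11-20│ha
6.4  │$235.42 │Eve Wilson  │2024-09-26│fr
60.1 │$2228.48│Bob Brown   │2024-01-12│da
78.8 │$1206.20│Grace Taylor│2024-08-01│gr
91.7 │$4852.05│Alice Jones │2024-06-11│ha
45.3 │$3258.09│Frank Jones │2024-10-12│ev
35.6 │$932.50 │Frank Davis │2024-12-15│fr
63.9 │$3504.50│Frank Davis │2024-06-28│da
28.6 │$174.28 │Alice Jones │2024-11-06│al
52.7 │$4069.00│Grace Jones │2024-06-13│ca
77.3 │$3356.19│Hank Smith  │2024-11-02│ev
                                         
                                         


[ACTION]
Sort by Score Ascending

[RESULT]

Scor▲│Amount  │Name        │Date      │Em
─────┼────────┼────────────┼──────────┼──
2.5  │$3057.96│Dave Wilson │2024-09-07│ev
6.4  │$235.42 │Eve Wilson  │2024-09-26│fr
10.2 │$3003.10│Carol Taylor│2024-07-26│al
28.6 │$174.28 │Alice Jones │2024-11-06│al
35.6 │$932.50 │Frank Davis │2024-12-15│fr
38.4 │$3535.05│Grace Davis │2024-09-16│ha
45.3 │$3258.09│Frank Jones │2024-10-12│ev
48.4 │$3930.65│Bob Taylor  │2024-08-06│ev
52.7 │$4069.00│Grace Jones │2024-06-13│ca
60.1 │$2228.48│Bob Brown   │2024-01-12│da
63.9 │$3504.50│Frank Davis │2024-06-28│da
68.2 │$3579.24│Frank Brown │2024-02-13│ha
70.5 │$4874.17│Alice Smith │2024-11-20│ha
77.3 │$3356.19│Hank Smith  │2024-11-02│ev
78.3 │$4292.32│Bob Taylor  │2024-11-27│da
78.8 │$1206.20│Grace Taylor│2024-08-01│gr
91.7 │$4852.05│Alice Jones │2024-06-11│ha
                                         
                                         


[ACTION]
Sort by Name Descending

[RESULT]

Score│Amount  │Name       ▼│Date      │Em
─────┼────────┼────────────┼──────────┼──
77.3 │$3356.19│Hank Smith  │2024-11-02│ev
78.8 │$1206.20│Grace Taylor│2024-08-01│gr
52.7 │$4069.00│Grace Jones │2024-06-13│ca
38.4 │$3535.05│Grace Davis │2024-09-16│ha
45.3 │$3258.09│Frank Jones │2024-10-12│ev
35.6 │$932.50 │Frank Davis │2024-12-15│fr
63.9 │$3504.50│Frank Davis │2024-06-28│da
68.2 │$3579.24│Frank Brown │2024-02-13│ha
6.4  │$235.42 │Eve Wilson  │2024-09-26│fr
2.5  │$3057.96│Dave Wilson │2024-09-07│ev
10.2 │$3003.10│Carol Taylor│2024-07-26│al
48.4 │$3930.65│Bob Taylor  │2024-08-06│ev
78.3 │$4292.32│Bob Taylor  │2024-11-27│da
60.1 │$2228.48│Bob Brown   │2024-01-12│da
70.5 │$4874.17│Alice Smith │2024-11-20│ha
28.6 │$174.28 │Alice Jones │2024-11-06│al
91.7 │$4852.05│Alice Jones │2024-06-11│ha
                                         
                                         


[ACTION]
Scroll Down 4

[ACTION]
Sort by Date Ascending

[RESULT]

Score│Amount  │Name        │Date     ▲│Em
─────┼────────┼────────────┼──────────┼──
60.1 │$2228.48│Bob Brown   │2024-01-12│da
68.2 │$3579.24│Frank Brown │2024-02-13│ha
91.7 │$4852.05│Alice Jones │2024-06-11│ha
52.7 │$4069.00│Grace Jones │2024-06-13│ca
63.9 │$3504.50│Frank Davis │2024-06-28│da
10.2 │$3003.10│Carol Taylor│2024-07-26│al
78.8 │$1206.20│Grace Taylor│2024-08-01│gr
48.4 │$3930.65│Bob Taylor  │2024-08-06│ev
2.5  │$3057.96│Dave Wilson │2024-09-07│ev
38.4 │$3535.05│Grace Davis │2024-09-16│ha
6.4  │$235.42 │Eve Wilson  │2024-09-26│fr
45.3 │$3258.09│Frank Jones │2024-10-12│ev
77.3 │$3356.19│Hank Smith  │2024-11-02│ev
28.6 │$174.28 │Alice Jones │2024-11-06│al
70.5 │$4874.17│Alice Smith │2024-11-20│ha
78.3 │$4292.32│Bob Taylor  │2024-11-27│da
35.6 │$932.50 │Frank Davis │2024-12-15│fr
                                         
                                         


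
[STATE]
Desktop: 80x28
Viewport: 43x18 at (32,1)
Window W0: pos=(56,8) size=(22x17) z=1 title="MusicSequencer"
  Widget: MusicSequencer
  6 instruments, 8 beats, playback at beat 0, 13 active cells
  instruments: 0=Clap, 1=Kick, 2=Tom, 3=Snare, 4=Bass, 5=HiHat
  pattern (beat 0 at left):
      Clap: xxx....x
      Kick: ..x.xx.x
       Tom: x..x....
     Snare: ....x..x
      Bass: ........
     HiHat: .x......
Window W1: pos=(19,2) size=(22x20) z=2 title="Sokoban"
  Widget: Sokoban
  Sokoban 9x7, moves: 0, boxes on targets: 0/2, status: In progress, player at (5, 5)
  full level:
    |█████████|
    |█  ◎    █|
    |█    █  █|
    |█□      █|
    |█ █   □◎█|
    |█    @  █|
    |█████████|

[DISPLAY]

                                           
━━━━━━━━┓                                  
        ┃                                  
────────┨                                  
        ┃                                  
        ┃                                  
        ┃                                  
        ┃               ┏━━━━━━━━━━━━━━━━━━
        ┃               ┃ MusicSequencer   
        ┃               ┠──────────────────
        ┃               ┃      ▼1234567    
2       ┃               ┃  Clap███····█    
        ┃               ┃  Kick··█·██·█    
        ┃               ┃   Tom█··█····    
        ┃               ┃ Snare····█··█    
        ┃               ┃  Bass········    
        ┃               ┃ HiHat·█······    
        ┃               ┃                  


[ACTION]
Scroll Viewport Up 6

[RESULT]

                                           
                                           
━━━━━━━━┓                                  
        ┃                                  
────────┨                                  
        ┃                                  
        ┃                                  
        ┃                                  
        ┃               ┏━━━━━━━━━━━━━━━━━━
        ┃               ┃ MusicSequencer   
        ┃               ┠──────────────────
        ┃               ┃      ▼1234567    
2       ┃               ┃  Clap███····█    
        ┃               ┃  Kick··█·██·█    
        ┃               ┃   Tom█··█····    
        ┃               ┃ Snare····█··█    
        ┃               ┃  Bass········    
        ┃               ┃ HiHat·█······    


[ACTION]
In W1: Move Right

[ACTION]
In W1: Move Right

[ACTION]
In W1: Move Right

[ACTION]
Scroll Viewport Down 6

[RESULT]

        ┃                                  
        ┃                                  
        ┃               ┏━━━━━━━━━━━━━━━━━━
        ┃               ┃ MusicSequencer   
        ┃               ┠──────────────────
        ┃               ┃      ▼1234567    
2       ┃               ┃  Clap███····█    
        ┃               ┃  Kick··█·██·█    
        ┃               ┃   Tom█··█····    
        ┃               ┃ Snare····█··█    
        ┃               ┃  Bass········    
        ┃               ┃ HiHat·█······    
        ┃               ┃                  
        ┃               ┃                  
        ┃               ┃                  
━━━━━━━━┛               ┃                  
                        ┃                  
                        ┃                  
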